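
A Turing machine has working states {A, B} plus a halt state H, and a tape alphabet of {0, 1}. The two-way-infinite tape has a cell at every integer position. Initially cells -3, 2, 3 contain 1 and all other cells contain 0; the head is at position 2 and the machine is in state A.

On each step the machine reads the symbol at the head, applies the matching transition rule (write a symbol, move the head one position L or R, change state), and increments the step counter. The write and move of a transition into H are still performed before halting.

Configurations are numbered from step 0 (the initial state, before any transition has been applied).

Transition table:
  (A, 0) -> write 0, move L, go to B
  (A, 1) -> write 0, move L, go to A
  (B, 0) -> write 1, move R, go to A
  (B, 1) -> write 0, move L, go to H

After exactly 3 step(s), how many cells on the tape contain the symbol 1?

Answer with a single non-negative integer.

Answer: 3

Derivation:
Step 1: in state A at pos 2, read 1 -> (A,1)->write 0,move L,goto A. Now: state=A, head=1, tape[-4..4]=010000010 (head:      ^)
Step 2: in state A at pos 1, read 0 -> (A,0)->write 0,move L,goto B. Now: state=B, head=0, tape[-4..4]=010000010 (head:     ^)
Step 3: in state B at pos 0, read 0 -> (B,0)->write 1,move R,goto A. Now: state=A, head=1, tape[-4..4]=010010010 (head:      ^)
Cells containing 1 after step 3: {-3, 0, 3} -> 3 cell(s)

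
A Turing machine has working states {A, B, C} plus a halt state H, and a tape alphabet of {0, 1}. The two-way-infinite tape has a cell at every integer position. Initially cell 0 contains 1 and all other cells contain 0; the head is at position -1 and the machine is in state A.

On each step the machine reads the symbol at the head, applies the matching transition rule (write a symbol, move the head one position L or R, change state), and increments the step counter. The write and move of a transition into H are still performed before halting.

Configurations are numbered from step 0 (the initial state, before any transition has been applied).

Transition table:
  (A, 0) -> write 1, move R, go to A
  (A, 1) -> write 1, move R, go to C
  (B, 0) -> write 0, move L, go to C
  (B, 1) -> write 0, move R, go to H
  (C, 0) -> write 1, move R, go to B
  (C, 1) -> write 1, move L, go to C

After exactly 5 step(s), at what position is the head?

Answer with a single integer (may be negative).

Step 1: in state A at pos -1, read 0 -> (A,0)->write 1,move R,goto A. Now: state=A, head=0, tape[-2..1]=0110 (head:   ^)
Step 2: in state A at pos 0, read 1 -> (A,1)->write 1,move R,goto C. Now: state=C, head=1, tape[-2..2]=01100 (head:    ^)
Step 3: in state C at pos 1, read 0 -> (C,0)->write 1,move R,goto B. Now: state=B, head=2, tape[-2..3]=011100 (head:     ^)
Step 4: in state B at pos 2, read 0 -> (B,0)->write 0,move L,goto C. Now: state=C, head=1, tape[-2..3]=011100 (head:    ^)
Step 5: in state C at pos 1, read 1 -> (C,1)->write 1,move L,goto C. Now: state=C, head=0, tape[-2..3]=011100 (head:   ^)

Answer: 0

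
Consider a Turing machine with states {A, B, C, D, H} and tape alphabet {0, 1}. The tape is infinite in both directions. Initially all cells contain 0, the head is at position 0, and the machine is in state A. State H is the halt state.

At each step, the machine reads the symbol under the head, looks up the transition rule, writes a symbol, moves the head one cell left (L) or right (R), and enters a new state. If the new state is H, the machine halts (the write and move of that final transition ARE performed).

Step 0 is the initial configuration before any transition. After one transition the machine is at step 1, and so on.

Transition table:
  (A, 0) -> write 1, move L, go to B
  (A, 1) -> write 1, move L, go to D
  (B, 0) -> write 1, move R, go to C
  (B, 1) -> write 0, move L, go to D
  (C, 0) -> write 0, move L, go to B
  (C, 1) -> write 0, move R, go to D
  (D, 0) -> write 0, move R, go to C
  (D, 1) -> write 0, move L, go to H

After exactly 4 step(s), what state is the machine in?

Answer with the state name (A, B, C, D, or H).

Step 1: in state A at pos 0, read 0 -> (A,0)->write 1,move L,goto B. Now: state=B, head=-1, tape[-2..1]=0010 (head:  ^)
Step 2: in state B at pos -1, read 0 -> (B,0)->write 1,move R,goto C. Now: state=C, head=0, tape[-2..1]=0110 (head:   ^)
Step 3: in state C at pos 0, read 1 -> (C,1)->write 0,move R,goto D. Now: state=D, head=1, tape[-2..2]=01000 (head:    ^)
Step 4: in state D at pos 1, read 0 -> (D,0)->write 0,move R,goto C. Now: state=C, head=2, tape[-2..3]=010000 (head:     ^)

Answer: C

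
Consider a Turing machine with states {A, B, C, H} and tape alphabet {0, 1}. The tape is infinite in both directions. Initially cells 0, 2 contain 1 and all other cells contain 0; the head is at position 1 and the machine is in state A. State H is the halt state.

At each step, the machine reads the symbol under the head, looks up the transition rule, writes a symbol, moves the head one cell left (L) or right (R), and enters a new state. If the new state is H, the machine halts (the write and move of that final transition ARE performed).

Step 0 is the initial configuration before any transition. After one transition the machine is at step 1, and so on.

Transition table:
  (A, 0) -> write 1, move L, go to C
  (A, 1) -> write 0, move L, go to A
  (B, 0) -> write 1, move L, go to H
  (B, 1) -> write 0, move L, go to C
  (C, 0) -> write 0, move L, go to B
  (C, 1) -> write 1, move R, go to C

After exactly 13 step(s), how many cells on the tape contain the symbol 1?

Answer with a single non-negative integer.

Step 1: in state A at pos 1, read 0 -> (A,0)->write 1,move L,goto C. Now: state=C, head=0, tape[-1..3]=01110 (head:  ^)
Step 2: in state C at pos 0, read 1 -> (C,1)->write 1,move R,goto C. Now: state=C, head=1, tape[-1..3]=01110 (head:   ^)
Step 3: in state C at pos 1, read 1 -> (C,1)->write 1,move R,goto C. Now: state=C, head=2, tape[-1..3]=01110 (head:    ^)
Step 4: in state C at pos 2, read 1 -> (C,1)->write 1,move R,goto C. Now: state=C, head=3, tape[-1..4]=011100 (head:     ^)
Step 5: in state C at pos 3, read 0 -> (C,0)->write 0,move L,goto B. Now: state=B, head=2, tape[-1..4]=011100 (head:    ^)
Step 6: in state B at pos 2, read 1 -> (B,1)->write 0,move L,goto C. Now: state=C, head=1, tape[-1..4]=011000 (head:   ^)
Step 7: in state C at pos 1, read 1 -> (C,1)->write 1,move R,goto C. Now: state=C, head=2, tape[-1..4]=011000 (head:    ^)
Step 8: in state C at pos 2, read 0 -> (C,0)->write 0,move L,goto B. Now: state=B, head=1, tape[-1..4]=011000 (head:   ^)
Step 9: in state B at pos 1, read 1 -> (B,1)->write 0,move L,goto C. Now: state=C, head=0, tape[-1..4]=010000 (head:  ^)
Step 10: in state C at pos 0, read 1 -> (C,1)->write 1,move R,goto C. Now: state=C, head=1, tape[-1..4]=010000 (head:   ^)
Step 11: in state C at pos 1, read 0 -> (C,0)->write 0,move L,goto B. Now: state=B, head=0, tape[-1..4]=010000 (head:  ^)
Step 12: in state B at pos 0, read 1 -> (B,1)->write 0,move L,goto C. Now: state=C, head=-1, tape[-2..4]=0000000 (head:  ^)
Step 13: in state C at pos -1, read 0 -> (C,0)->write 0,move L,goto B. Now: state=B, head=-2, tape[-3..4]=00000000 (head:  ^)
No cell contains 1 after step 13 -> 0 cell(s)

Answer: 0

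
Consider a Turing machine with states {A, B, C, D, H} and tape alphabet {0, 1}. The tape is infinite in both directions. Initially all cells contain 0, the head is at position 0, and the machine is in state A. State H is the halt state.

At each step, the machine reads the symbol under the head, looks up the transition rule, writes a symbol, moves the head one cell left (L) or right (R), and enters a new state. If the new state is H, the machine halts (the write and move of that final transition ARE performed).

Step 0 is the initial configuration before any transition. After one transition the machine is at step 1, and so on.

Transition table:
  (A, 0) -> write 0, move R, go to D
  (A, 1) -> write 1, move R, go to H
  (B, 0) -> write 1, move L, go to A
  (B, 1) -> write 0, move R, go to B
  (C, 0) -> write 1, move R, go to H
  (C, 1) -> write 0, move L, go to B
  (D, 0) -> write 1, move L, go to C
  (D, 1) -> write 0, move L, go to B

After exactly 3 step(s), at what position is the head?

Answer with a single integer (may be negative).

Answer: 1

Derivation:
Step 1: in state A at pos 0, read 0 -> (A,0)->write 0,move R,goto D. Now: state=D, head=1, tape[-1..2]=0000 (head:   ^)
Step 2: in state D at pos 1, read 0 -> (D,0)->write 1,move L,goto C. Now: state=C, head=0, tape[-1..2]=0010 (head:  ^)
Step 3: in state C at pos 0, read 0 -> (C,0)->write 1,move R,goto H. Now: state=H, head=1, tape[-1..2]=0110 (head:   ^)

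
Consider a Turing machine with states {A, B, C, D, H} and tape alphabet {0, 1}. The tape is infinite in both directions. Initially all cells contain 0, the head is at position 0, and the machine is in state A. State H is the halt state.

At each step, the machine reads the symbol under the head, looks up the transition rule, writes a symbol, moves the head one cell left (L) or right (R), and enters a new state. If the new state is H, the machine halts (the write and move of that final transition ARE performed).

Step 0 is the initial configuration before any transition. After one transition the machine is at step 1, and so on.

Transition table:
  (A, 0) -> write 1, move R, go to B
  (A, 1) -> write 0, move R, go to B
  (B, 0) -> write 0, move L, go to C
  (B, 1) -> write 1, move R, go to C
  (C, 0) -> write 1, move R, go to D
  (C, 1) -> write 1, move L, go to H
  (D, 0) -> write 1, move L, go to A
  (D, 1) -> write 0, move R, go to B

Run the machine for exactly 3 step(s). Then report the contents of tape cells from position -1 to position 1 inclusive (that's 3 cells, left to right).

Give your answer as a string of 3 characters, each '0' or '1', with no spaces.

Answer: 010

Derivation:
Step 1: in state A at pos 0, read 0 -> (A,0)->write 1,move R,goto B. Now: state=B, head=1, tape[-1..2]=0100 (head:   ^)
Step 2: in state B at pos 1, read 0 -> (B,0)->write 0,move L,goto C. Now: state=C, head=0, tape[-1..2]=0100 (head:  ^)
Step 3: in state C at pos 0, read 1 -> (C,1)->write 1,move L,goto H. Now: state=H, head=-1, tape[-2..2]=00100 (head:  ^)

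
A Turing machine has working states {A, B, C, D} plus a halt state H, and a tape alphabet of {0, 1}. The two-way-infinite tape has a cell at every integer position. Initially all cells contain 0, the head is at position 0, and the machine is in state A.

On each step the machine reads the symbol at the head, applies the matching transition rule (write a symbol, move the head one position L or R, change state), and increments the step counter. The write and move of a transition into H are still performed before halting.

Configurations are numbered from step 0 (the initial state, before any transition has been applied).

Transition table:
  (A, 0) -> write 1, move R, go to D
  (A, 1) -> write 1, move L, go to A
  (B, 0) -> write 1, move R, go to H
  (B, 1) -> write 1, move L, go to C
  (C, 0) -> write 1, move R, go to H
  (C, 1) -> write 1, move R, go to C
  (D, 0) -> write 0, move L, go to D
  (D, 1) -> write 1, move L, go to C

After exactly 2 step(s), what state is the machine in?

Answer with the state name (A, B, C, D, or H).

Answer: D

Derivation:
Step 1: in state A at pos 0, read 0 -> (A,0)->write 1,move R,goto D. Now: state=D, head=1, tape[-1..2]=0100 (head:   ^)
Step 2: in state D at pos 1, read 0 -> (D,0)->write 0,move L,goto D. Now: state=D, head=0, tape[-1..2]=0100 (head:  ^)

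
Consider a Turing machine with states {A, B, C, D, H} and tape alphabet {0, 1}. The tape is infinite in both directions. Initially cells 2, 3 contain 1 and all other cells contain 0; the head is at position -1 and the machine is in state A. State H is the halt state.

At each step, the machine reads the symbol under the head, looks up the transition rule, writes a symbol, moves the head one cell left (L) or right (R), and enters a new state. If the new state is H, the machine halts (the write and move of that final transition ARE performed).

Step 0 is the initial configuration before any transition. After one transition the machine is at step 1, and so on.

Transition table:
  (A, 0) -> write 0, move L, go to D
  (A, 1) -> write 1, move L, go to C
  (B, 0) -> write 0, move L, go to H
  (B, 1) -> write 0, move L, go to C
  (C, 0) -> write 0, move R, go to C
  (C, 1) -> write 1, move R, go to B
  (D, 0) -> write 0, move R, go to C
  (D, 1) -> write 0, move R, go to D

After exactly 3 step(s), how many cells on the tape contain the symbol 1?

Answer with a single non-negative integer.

Step 1: in state A at pos -1, read 0 -> (A,0)->write 0,move L,goto D. Now: state=D, head=-2, tape[-3..4]=00000110 (head:  ^)
Step 2: in state D at pos -2, read 0 -> (D,0)->write 0,move R,goto C. Now: state=C, head=-1, tape[-3..4]=00000110 (head:   ^)
Step 3: in state C at pos -1, read 0 -> (C,0)->write 0,move R,goto C. Now: state=C, head=0, tape[-3..4]=00000110 (head:    ^)
Cells containing 1 after step 3: {2, 3} -> 2 cell(s)

Answer: 2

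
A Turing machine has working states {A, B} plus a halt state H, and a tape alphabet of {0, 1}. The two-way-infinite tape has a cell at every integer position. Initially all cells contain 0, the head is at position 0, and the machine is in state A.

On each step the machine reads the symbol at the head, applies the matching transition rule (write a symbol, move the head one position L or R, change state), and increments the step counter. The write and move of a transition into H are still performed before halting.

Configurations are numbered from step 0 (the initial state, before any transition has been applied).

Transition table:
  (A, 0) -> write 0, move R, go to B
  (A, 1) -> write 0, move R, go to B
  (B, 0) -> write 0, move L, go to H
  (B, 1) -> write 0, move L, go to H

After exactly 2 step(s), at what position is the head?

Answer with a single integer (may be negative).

Answer: 0

Derivation:
Step 1: in state A at pos 0, read 0 -> (A,0)->write 0,move R,goto B. Now: state=B, head=1, tape[-1..2]=0000 (head:   ^)
Step 2: in state B at pos 1, read 0 -> (B,0)->write 0,move L,goto H. Now: state=H, head=0, tape[-1..2]=0000 (head:  ^)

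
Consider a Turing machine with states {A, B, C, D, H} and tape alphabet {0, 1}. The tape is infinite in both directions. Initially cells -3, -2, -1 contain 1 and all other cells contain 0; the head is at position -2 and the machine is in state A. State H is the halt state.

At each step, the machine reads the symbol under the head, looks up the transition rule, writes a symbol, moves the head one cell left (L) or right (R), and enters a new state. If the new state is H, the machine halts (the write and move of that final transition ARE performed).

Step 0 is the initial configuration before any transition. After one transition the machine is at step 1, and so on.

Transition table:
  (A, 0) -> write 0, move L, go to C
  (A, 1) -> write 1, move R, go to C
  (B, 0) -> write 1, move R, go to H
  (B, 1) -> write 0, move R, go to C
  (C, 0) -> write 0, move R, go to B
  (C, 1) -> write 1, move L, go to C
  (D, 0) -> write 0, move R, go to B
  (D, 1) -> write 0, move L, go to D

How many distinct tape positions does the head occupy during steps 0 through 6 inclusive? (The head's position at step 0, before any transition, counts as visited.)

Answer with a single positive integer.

Answer: 4

Derivation:
Step 1: in state A at pos -2, read 1 -> (A,1)->write 1,move R,goto C. Now: state=C, head=-1, tape[-4..0]=01110 (head:    ^)
Step 2: in state C at pos -1, read 1 -> (C,1)->write 1,move L,goto C. Now: state=C, head=-2, tape[-4..0]=01110 (head:   ^)
Step 3: in state C at pos -2, read 1 -> (C,1)->write 1,move L,goto C. Now: state=C, head=-3, tape[-4..0]=01110 (head:  ^)
Step 4: in state C at pos -3, read 1 -> (C,1)->write 1,move L,goto C. Now: state=C, head=-4, tape[-5..0]=001110 (head:  ^)
Step 5: in state C at pos -4, read 0 -> (C,0)->write 0,move R,goto B. Now: state=B, head=-3, tape[-5..0]=001110 (head:   ^)
Step 6: in state B at pos -3, read 1 -> (B,1)->write 0,move R,goto C. Now: state=C, head=-2, tape[-5..0]=000110 (head:    ^)
Head positions at steps 0..6: starting at -2, distinct positions visited = {-4, -3, -2, -1} -> 4 position(s)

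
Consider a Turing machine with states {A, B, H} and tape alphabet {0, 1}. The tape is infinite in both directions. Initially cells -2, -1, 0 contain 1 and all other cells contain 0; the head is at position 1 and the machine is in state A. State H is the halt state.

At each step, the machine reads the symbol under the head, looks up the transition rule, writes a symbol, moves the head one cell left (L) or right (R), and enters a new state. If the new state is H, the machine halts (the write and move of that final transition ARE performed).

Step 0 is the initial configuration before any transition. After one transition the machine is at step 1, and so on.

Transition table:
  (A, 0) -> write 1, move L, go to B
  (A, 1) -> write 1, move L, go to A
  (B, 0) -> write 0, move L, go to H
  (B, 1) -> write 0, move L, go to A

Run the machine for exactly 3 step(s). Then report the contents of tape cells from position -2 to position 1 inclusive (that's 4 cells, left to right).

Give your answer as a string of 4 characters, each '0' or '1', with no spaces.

Step 1: in state A at pos 1, read 0 -> (A,0)->write 1,move L,goto B. Now: state=B, head=0, tape[-3..2]=011110 (head:    ^)
Step 2: in state B at pos 0, read 1 -> (B,1)->write 0,move L,goto A. Now: state=A, head=-1, tape[-3..2]=011010 (head:   ^)
Step 3: in state A at pos -1, read 1 -> (A,1)->write 1,move L,goto A. Now: state=A, head=-2, tape[-3..2]=011010 (head:  ^)

Answer: 1101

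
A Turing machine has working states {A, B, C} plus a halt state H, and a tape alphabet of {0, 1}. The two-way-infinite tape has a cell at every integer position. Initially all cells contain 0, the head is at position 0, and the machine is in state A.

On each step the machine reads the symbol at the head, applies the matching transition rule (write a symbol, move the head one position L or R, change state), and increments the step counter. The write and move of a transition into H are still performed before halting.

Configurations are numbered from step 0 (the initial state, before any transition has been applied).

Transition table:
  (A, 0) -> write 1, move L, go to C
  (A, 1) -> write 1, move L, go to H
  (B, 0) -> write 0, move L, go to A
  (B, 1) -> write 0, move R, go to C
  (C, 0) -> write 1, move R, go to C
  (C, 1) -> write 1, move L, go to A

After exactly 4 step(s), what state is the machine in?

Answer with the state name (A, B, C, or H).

Answer: H

Derivation:
Step 1: in state A at pos 0, read 0 -> (A,0)->write 1,move L,goto C. Now: state=C, head=-1, tape[-2..1]=0010 (head:  ^)
Step 2: in state C at pos -1, read 0 -> (C,0)->write 1,move R,goto C. Now: state=C, head=0, tape[-2..1]=0110 (head:   ^)
Step 3: in state C at pos 0, read 1 -> (C,1)->write 1,move L,goto A. Now: state=A, head=-1, tape[-2..1]=0110 (head:  ^)
Step 4: in state A at pos -1, read 1 -> (A,1)->write 1,move L,goto H. Now: state=H, head=-2, tape[-3..1]=00110 (head:  ^)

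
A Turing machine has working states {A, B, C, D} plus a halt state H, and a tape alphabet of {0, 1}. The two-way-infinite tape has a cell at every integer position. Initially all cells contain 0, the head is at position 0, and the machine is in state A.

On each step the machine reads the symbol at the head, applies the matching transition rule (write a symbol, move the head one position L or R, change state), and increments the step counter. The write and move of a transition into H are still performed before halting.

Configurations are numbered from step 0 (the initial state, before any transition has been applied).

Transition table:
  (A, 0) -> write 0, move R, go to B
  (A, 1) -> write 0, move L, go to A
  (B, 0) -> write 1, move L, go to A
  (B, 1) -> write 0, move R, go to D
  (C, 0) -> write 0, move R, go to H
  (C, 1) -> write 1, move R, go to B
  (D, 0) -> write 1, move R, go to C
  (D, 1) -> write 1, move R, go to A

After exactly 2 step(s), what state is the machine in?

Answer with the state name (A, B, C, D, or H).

Step 1: in state A at pos 0, read 0 -> (A,0)->write 0,move R,goto B. Now: state=B, head=1, tape[-1..2]=0000 (head:   ^)
Step 2: in state B at pos 1, read 0 -> (B,0)->write 1,move L,goto A. Now: state=A, head=0, tape[-1..2]=0010 (head:  ^)

Answer: A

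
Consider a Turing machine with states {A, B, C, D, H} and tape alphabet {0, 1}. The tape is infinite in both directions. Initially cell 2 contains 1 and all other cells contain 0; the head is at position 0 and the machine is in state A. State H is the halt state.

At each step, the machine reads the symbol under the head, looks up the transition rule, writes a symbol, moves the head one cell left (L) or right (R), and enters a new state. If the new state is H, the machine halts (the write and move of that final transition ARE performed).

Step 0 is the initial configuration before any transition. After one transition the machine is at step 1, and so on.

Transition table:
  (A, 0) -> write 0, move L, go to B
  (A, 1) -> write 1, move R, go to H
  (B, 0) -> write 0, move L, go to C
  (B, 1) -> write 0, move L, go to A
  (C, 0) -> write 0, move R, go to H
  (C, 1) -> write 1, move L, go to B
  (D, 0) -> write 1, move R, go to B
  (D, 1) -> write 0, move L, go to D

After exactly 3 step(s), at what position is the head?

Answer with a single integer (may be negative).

Answer: -1

Derivation:
Step 1: in state A at pos 0, read 0 -> (A,0)->write 0,move L,goto B. Now: state=B, head=-1, tape[-2..3]=000010 (head:  ^)
Step 2: in state B at pos -1, read 0 -> (B,0)->write 0,move L,goto C. Now: state=C, head=-2, tape[-3..3]=0000010 (head:  ^)
Step 3: in state C at pos -2, read 0 -> (C,0)->write 0,move R,goto H. Now: state=H, head=-1, tape[-3..3]=0000010 (head:   ^)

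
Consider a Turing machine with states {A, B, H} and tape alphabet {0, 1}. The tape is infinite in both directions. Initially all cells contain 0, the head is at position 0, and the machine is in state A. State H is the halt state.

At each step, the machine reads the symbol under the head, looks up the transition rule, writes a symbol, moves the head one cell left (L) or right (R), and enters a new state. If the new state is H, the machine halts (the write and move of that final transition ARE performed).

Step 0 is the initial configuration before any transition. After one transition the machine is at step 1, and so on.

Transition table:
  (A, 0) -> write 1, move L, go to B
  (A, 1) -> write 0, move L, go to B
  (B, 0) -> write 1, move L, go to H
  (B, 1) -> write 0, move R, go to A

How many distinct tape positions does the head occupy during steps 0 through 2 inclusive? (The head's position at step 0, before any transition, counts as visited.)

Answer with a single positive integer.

Answer: 3

Derivation:
Step 1: in state A at pos 0, read 0 -> (A,0)->write 1,move L,goto B. Now: state=B, head=-1, tape[-2..1]=0010 (head:  ^)
Step 2: in state B at pos -1, read 0 -> (B,0)->write 1,move L,goto H. Now: state=H, head=-2, tape[-3..1]=00110 (head:  ^)
Head positions at steps 0..2: starting at 0, distinct positions visited = {-2, -1, 0} -> 3 position(s)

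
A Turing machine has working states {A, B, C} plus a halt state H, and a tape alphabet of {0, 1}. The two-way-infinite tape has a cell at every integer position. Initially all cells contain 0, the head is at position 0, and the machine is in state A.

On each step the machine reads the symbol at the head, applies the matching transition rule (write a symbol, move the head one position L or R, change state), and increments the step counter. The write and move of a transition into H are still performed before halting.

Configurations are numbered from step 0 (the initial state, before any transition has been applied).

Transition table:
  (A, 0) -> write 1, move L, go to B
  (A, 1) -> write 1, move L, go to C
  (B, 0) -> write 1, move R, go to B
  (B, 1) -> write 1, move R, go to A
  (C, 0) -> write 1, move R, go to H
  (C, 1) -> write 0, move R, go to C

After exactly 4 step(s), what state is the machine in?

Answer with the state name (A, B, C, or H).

Step 1: in state A at pos 0, read 0 -> (A,0)->write 1,move L,goto B. Now: state=B, head=-1, tape[-2..1]=0010 (head:  ^)
Step 2: in state B at pos -1, read 0 -> (B,0)->write 1,move R,goto B. Now: state=B, head=0, tape[-2..1]=0110 (head:   ^)
Step 3: in state B at pos 0, read 1 -> (B,1)->write 1,move R,goto A. Now: state=A, head=1, tape[-2..2]=01100 (head:    ^)
Step 4: in state A at pos 1, read 0 -> (A,0)->write 1,move L,goto B. Now: state=B, head=0, tape[-2..2]=01110 (head:   ^)

Answer: B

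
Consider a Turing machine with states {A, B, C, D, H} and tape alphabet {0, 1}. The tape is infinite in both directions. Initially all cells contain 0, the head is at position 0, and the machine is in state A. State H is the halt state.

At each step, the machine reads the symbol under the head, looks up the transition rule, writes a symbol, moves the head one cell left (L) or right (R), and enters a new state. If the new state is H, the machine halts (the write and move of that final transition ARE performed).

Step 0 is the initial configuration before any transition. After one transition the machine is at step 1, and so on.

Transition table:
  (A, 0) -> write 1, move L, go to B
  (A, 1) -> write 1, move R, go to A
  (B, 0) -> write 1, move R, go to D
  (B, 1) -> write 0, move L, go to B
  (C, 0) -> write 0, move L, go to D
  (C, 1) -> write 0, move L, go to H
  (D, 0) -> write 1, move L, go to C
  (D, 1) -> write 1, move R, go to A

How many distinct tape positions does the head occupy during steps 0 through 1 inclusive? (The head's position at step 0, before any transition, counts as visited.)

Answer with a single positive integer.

Answer: 2

Derivation:
Step 1: in state A at pos 0, read 0 -> (A,0)->write 1,move L,goto B. Now: state=B, head=-1, tape[-2..1]=0010 (head:  ^)
Head positions at steps 0..1: starting at 0, distinct positions visited = {-1, 0} -> 2 position(s)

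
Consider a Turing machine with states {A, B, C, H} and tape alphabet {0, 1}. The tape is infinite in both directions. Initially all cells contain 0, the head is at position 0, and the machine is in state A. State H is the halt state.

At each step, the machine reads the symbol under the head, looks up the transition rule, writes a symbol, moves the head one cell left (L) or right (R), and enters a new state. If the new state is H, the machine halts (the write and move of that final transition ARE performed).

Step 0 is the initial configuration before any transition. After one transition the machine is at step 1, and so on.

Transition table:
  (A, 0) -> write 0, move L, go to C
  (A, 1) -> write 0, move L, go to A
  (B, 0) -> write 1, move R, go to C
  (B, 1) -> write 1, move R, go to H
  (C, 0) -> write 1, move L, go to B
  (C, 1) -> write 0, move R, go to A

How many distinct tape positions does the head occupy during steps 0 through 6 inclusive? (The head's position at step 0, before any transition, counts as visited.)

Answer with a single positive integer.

Answer: 3

Derivation:
Step 1: in state A at pos 0, read 0 -> (A,0)->write 0,move L,goto C. Now: state=C, head=-1, tape[-2..1]=0000 (head:  ^)
Step 2: in state C at pos -1, read 0 -> (C,0)->write 1,move L,goto B. Now: state=B, head=-2, tape[-3..1]=00100 (head:  ^)
Step 3: in state B at pos -2, read 0 -> (B,0)->write 1,move R,goto C. Now: state=C, head=-1, tape[-3..1]=01100 (head:   ^)
Step 4: in state C at pos -1, read 1 -> (C,1)->write 0,move R,goto A. Now: state=A, head=0, tape[-3..1]=01000 (head:    ^)
Step 5: in state A at pos 0, read 0 -> (A,0)->write 0,move L,goto C. Now: state=C, head=-1, tape[-3..1]=01000 (head:   ^)
Step 6: in state C at pos -1, read 0 -> (C,0)->write 1,move L,goto B. Now: state=B, head=-2, tape[-3..1]=01100 (head:  ^)
Head positions at steps 0..6: starting at 0, distinct positions visited = {-2, -1, 0} -> 3 position(s)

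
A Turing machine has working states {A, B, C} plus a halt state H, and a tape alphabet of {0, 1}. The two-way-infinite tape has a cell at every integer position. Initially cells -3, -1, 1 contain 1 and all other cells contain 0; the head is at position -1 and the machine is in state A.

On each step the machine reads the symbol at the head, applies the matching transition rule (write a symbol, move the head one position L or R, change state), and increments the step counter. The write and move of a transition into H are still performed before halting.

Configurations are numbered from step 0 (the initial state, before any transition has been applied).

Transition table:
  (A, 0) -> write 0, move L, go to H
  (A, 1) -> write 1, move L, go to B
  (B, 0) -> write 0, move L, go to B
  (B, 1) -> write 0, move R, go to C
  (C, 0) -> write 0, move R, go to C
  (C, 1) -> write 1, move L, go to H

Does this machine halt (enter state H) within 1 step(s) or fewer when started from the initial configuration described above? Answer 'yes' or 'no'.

Answer: no

Derivation:
Step 1: in state A at pos -1, read 1 -> (A,1)->write 1,move L,goto B. Now: state=B, head=-2, tape[-4..2]=0101010 (head:   ^)
After 1 step(s): state = B (not H) -> not halted within 1 -> no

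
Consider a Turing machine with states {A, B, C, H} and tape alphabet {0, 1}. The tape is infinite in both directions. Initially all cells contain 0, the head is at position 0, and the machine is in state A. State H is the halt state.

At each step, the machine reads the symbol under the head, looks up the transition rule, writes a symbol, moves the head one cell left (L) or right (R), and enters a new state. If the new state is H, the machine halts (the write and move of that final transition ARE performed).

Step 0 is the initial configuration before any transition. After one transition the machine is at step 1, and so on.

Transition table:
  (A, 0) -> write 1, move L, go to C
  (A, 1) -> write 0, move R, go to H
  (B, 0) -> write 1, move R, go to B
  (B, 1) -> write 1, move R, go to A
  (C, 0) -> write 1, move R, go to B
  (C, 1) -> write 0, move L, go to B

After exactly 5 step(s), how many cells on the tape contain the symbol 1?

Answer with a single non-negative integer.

Step 1: in state A at pos 0, read 0 -> (A,0)->write 1,move L,goto C. Now: state=C, head=-1, tape[-2..1]=0010 (head:  ^)
Step 2: in state C at pos -1, read 0 -> (C,0)->write 1,move R,goto B. Now: state=B, head=0, tape[-2..1]=0110 (head:   ^)
Step 3: in state B at pos 0, read 1 -> (B,1)->write 1,move R,goto A. Now: state=A, head=1, tape[-2..2]=01100 (head:    ^)
Step 4: in state A at pos 1, read 0 -> (A,0)->write 1,move L,goto C. Now: state=C, head=0, tape[-2..2]=01110 (head:   ^)
Step 5: in state C at pos 0, read 1 -> (C,1)->write 0,move L,goto B. Now: state=B, head=-1, tape[-2..2]=01010 (head:  ^)
Cells containing 1 after step 5: {-1, 1} -> 2 cell(s)

Answer: 2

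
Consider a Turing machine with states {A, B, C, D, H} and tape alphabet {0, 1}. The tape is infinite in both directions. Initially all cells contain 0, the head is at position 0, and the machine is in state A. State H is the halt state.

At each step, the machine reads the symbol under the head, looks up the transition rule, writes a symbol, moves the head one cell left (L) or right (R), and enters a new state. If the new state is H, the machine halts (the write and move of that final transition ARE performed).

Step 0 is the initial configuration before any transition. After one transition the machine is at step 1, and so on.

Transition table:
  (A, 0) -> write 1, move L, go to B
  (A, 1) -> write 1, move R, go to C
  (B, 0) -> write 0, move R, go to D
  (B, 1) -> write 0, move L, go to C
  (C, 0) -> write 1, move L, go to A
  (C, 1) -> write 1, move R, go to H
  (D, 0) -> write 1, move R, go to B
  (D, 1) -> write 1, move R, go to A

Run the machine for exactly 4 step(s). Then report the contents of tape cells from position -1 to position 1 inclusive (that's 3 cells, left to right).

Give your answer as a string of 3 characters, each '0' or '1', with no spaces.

Step 1: in state A at pos 0, read 0 -> (A,0)->write 1,move L,goto B. Now: state=B, head=-1, tape[-2..1]=0010 (head:  ^)
Step 2: in state B at pos -1, read 0 -> (B,0)->write 0,move R,goto D. Now: state=D, head=0, tape[-2..1]=0010 (head:   ^)
Step 3: in state D at pos 0, read 1 -> (D,1)->write 1,move R,goto A. Now: state=A, head=1, tape[-2..2]=00100 (head:    ^)
Step 4: in state A at pos 1, read 0 -> (A,0)->write 1,move L,goto B. Now: state=B, head=0, tape[-2..2]=00110 (head:   ^)

Answer: 011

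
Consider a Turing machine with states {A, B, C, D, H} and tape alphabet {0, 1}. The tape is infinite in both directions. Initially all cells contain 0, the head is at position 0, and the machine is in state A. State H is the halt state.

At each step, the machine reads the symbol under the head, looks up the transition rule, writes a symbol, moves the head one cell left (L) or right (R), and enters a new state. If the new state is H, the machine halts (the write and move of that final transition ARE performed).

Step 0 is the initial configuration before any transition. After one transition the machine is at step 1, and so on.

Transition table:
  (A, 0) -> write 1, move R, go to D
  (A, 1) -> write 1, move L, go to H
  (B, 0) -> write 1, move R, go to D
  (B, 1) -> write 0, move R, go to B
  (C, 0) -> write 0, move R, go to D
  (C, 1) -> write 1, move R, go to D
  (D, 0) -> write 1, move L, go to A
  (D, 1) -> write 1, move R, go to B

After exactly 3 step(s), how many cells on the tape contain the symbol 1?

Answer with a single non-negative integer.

Answer: 2

Derivation:
Step 1: in state A at pos 0, read 0 -> (A,0)->write 1,move R,goto D. Now: state=D, head=1, tape[-1..2]=0100 (head:   ^)
Step 2: in state D at pos 1, read 0 -> (D,0)->write 1,move L,goto A. Now: state=A, head=0, tape[-1..2]=0110 (head:  ^)
Step 3: in state A at pos 0, read 1 -> (A,1)->write 1,move L,goto H. Now: state=H, head=-1, tape[-2..2]=00110 (head:  ^)
Cells containing 1 after step 3: {0, 1} -> 2 cell(s)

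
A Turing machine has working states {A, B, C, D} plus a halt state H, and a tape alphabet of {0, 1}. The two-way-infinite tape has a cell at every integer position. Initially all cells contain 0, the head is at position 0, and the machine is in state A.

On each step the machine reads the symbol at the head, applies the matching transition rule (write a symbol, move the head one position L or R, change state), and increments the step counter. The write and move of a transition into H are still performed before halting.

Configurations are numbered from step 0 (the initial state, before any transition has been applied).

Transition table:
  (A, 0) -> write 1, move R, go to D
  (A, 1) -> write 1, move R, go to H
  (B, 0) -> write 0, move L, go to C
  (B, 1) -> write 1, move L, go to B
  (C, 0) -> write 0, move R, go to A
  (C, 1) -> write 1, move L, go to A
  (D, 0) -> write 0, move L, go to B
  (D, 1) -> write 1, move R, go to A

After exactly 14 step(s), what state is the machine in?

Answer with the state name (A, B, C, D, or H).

Step 1: in state A at pos 0, read 0 -> (A,0)->write 1,move R,goto D. Now: state=D, head=1, tape[-1..2]=0100 (head:   ^)
Step 2: in state D at pos 1, read 0 -> (D,0)->write 0,move L,goto B. Now: state=B, head=0, tape[-1..2]=0100 (head:  ^)
Step 3: in state B at pos 0, read 1 -> (B,1)->write 1,move L,goto B. Now: state=B, head=-1, tape[-2..2]=00100 (head:  ^)
Step 4: in state B at pos -1, read 0 -> (B,0)->write 0,move L,goto C. Now: state=C, head=-2, tape[-3..2]=000100 (head:  ^)
Step 5: in state C at pos -2, read 0 -> (C,0)->write 0,move R,goto A. Now: state=A, head=-1, tape[-3..2]=000100 (head:   ^)
Step 6: in state A at pos -1, read 0 -> (A,0)->write 1,move R,goto D. Now: state=D, head=0, tape[-3..2]=001100 (head:    ^)
Step 7: in state D at pos 0, read 1 -> (D,1)->write 1,move R,goto A. Now: state=A, head=1, tape[-3..2]=001100 (head:     ^)
Step 8: in state A at pos 1, read 0 -> (A,0)->write 1,move R,goto D. Now: state=D, head=2, tape[-3..3]=0011100 (head:      ^)
Step 9: in state D at pos 2, read 0 -> (D,0)->write 0,move L,goto B. Now: state=B, head=1, tape[-3..3]=0011100 (head:     ^)
Step 10: in state B at pos 1, read 1 -> (B,1)->write 1,move L,goto B. Now: state=B, head=0, tape[-3..3]=0011100 (head:    ^)
Step 11: in state B at pos 0, read 1 -> (B,1)->write 1,move L,goto B. Now: state=B, head=-1, tape[-3..3]=0011100 (head:   ^)
Step 12: in state B at pos -1, read 1 -> (B,1)->write 1,move L,goto B. Now: state=B, head=-2, tape[-3..3]=0011100 (head:  ^)
Step 13: in state B at pos -2, read 0 -> (B,0)->write 0,move L,goto C. Now: state=C, head=-3, tape[-4..3]=00011100 (head:  ^)
Step 14: in state C at pos -3, read 0 -> (C,0)->write 0,move R,goto A. Now: state=A, head=-2, tape[-4..3]=00011100 (head:   ^)

Answer: A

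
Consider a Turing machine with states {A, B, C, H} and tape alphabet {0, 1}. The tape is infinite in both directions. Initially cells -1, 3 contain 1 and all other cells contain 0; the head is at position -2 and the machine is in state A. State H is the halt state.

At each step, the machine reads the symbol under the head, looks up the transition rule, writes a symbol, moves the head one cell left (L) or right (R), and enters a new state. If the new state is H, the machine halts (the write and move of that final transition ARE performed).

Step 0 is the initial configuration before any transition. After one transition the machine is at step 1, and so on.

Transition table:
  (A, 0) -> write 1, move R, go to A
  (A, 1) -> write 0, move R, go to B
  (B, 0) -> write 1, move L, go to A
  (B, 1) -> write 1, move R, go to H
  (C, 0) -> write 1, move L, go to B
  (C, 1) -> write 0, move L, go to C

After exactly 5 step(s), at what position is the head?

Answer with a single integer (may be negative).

Step 1: in state A at pos -2, read 0 -> (A,0)->write 1,move R,goto A. Now: state=A, head=-1, tape[-3..4]=01100010 (head:   ^)
Step 2: in state A at pos -1, read 1 -> (A,1)->write 0,move R,goto B. Now: state=B, head=0, tape[-3..4]=01000010 (head:    ^)
Step 3: in state B at pos 0, read 0 -> (B,0)->write 1,move L,goto A. Now: state=A, head=-1, tape[-3..4]=01010010 (head:   ^)
Step 4: in state A at pos -1, read 0 -> (A,0)->write 1,move R,goto A. Now: state=A, head=0, tape[-3..4]=01110010 (head:    ^)
Step 5: in state A at pos 0, read 1 -> (A,1)->write 0,move R,goto B. Now: state=B, head=1, tape[-3..4]=01100010 (head:     ^)

Answer: 1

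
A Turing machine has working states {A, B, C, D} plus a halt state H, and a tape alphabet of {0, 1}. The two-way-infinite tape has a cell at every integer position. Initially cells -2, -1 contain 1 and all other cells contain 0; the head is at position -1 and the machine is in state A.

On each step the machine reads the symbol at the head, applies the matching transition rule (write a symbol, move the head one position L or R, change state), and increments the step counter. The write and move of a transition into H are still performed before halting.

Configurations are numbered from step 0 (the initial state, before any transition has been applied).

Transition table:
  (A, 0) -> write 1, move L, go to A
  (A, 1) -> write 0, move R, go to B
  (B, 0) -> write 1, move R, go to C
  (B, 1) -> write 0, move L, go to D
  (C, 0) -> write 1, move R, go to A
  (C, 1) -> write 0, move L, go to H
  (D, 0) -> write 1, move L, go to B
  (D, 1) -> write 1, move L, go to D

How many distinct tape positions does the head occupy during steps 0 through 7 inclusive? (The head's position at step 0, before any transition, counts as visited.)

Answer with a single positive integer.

Step 1: in state A at pos -1, read 1 -> (A,1)->write 0,move R,goto B. Now: state=B, head=0, tape[-3..1]=01000 (head:    ^)
Step 2: in state B at pos 0, read 0 -> (B,0)->write 1,move R,goto C. Now: state=C, head=1, tape[-3..2]=010100 (head:     ^)
Step 3: in state C at pos 1, read 0 -> (C,0)->write 1,move R,goto A. Now: state=A, head=2, tape[-3..3]=0101100 (head:      ^)
Step 4: in state A at pos 2, read 0 -> (A,0)->write 1,move L,goto A. Now: state=A, head=1, tape[-3..3]=0101110 (head:     ^)
Step 5: in state A at pos 1, read 1 -> (A,1)->write 0,move R,goto B. Now: state=B, head=2, tape[-3..3]=0101010 (head:      ^)
Step 6: in state B at pos 2, read 1 -> (B,1)->write 0,move L,goto D. Now: state=D, head=1, tape[-3..3]=0101000 (head:     ^)
Step 7: in state D at pos 1, read 0 -> (D,0)->write 1,move L,goto B. Now: state=B, head=0, tape[-3..3]=0101100 (head:    ^)
Head positions at steps 0..7: starting at -1, distinct positions visited = {-1, 0, 1, 2} -> 4 position(s)

Answer: 4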